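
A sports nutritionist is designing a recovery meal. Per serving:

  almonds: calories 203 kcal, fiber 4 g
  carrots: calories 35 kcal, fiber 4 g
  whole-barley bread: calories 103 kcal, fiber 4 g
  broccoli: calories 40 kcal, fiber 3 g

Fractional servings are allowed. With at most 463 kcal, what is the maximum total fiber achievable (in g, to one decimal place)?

Fiber per kcal: carrots 0.1143, broccoli 0.075, whole-barley bread 0.03883, almonds 0.0197.
With no serving limits, spend the whole calories allowance on carrots: 463 kcal / 35 kcal × 4 g = 52.9 g.

52.9 g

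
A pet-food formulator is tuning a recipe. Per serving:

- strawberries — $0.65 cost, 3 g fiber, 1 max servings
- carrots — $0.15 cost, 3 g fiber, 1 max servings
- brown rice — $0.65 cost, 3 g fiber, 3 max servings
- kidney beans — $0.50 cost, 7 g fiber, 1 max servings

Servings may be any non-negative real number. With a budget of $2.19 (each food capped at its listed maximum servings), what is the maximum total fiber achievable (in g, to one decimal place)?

Fiber per dollar: carrots 20, kidney beans 14, strawberries 4.615, brown rice 4.615.
Take 1 serving of carrots: spends $0.15, +3.0 g fiber (running total 3.0 g).
Take 1 serving of kidney beans: spends $0.50, +7.0 g fiber (running total 10.0 g).
Take 1 serving of strawberries: spends $0.65, +3.0 g fiber (running total 13.0 g).
Take 1.369 servings of brown rice: spends $0.89, +4.1 g fiber (running total 17.1 g).
Greedy by best ratio exhausts the cost allowance optimally: 17.1 g.

17.1 g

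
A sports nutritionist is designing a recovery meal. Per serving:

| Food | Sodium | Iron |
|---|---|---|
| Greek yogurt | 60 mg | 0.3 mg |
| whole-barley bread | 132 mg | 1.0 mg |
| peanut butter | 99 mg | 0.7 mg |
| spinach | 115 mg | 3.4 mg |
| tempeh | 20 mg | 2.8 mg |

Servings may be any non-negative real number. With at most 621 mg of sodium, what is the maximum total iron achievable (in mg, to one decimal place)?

86.9 mg

Iron per mg sodium: tempeh 0.14, spinach 0.02957, whole-barley bread 0.007576, peanut butter 0.007071, Greek yogurt 0.005.
With no serving limits, spend the whole sodium allowance on tempeh: 621 mg / 20 mg × 2.8 mg = 86.9 mg.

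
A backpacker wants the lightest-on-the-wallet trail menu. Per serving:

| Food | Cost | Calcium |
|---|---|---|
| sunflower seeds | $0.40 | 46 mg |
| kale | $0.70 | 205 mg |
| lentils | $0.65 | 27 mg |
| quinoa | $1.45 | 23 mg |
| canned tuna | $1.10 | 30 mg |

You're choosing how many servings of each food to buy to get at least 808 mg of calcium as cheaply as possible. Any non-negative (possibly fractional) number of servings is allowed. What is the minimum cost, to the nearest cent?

$2.76

Cost per mg of calcium: kale $0.0034, sunflower seeds $0.0087, lentils $0.0241, canned tuna $0.0367, quinoa $0.0630.
With no serving limits, use only kale: 808 mg / 205 mg = 3.941 servings × $0.70 = $2.76.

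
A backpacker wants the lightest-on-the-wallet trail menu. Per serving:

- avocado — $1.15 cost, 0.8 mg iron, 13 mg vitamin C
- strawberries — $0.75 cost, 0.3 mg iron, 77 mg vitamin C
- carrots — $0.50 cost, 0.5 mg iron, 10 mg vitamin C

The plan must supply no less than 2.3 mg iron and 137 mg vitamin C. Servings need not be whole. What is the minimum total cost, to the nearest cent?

$2.88

A basic optimal solution has at most two foods positive. Try each food alone and each pair with both targets met exactly.
avocado only: max(2.3/0.8, 137/13) = 10.54 servings → $12.12.
strawberries only: max(2.3/0.3, 137/77) = 7.667 servings → $5.75.
carrots only: max(2.3/0.5, 137/10) = 13.7 servings → $6.85.
avocado + strawberries with both tight: 2.357 servings and 1.381 servings → $3.75.
avocado + carrots with both targets exact would need a negative amount; discard.
strawberries + carrots with both tight: 1.282 servings and 3.831 servings → $2.88.
Cheapest feasible corner: $2.88.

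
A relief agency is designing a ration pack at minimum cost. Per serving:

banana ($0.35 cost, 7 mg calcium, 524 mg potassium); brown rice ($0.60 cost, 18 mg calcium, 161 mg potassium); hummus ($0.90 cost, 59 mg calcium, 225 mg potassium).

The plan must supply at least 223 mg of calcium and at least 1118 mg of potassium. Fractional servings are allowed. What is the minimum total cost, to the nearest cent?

$3.53

At the optimum either one food covers both requirements or two foods hit both targets exactly; no other combination can be cheaper.
banana only: max(223/7, 1118/524) = 31.86 servings → $11.15.
brown rice only: max(223/18, 1118/161) = 12.39 servings → $7.43.
hummus only: max(223/59, 1118/225) = 4.969 servings → $4.47.
banana + brown rice: intersection lies outside the first quadrant.
banana + hummus with both tight: 0.5381 servings and 3.716 servings → $3.53.
brown rice + hummus with both tight: 2.897 servings and 2.896 servings → $4.34.
The minimum over all feasible corners is $3.53.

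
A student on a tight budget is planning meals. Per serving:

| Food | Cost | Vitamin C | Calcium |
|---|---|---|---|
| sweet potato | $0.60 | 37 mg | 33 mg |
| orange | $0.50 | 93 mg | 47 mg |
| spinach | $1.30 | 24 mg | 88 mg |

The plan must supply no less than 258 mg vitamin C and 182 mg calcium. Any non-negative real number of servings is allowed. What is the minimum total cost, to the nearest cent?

A basic optimal solution has at most two foods positive. Try each food alone and each pair with both targets met exactly.
sweet potato only: max(258/37, 182/33) = 6.973 servings → $4.18.
orange only: max(258/93, 182/47) = 3.872 servings → $1.94.
spinach only: max(258/24, 182/88) = 10.75 servings → $13.97.
sweet potato + orange with both tight: 3.609 servings and 1.338 servings → $2.83.
sweet potato + spinach: intersection lies outside the first quadrant.
orange + spinach with both tight: 2.599 servings and 0.6803 servings → $2.18.
So the least-cost plan costs $1.94.

$1.94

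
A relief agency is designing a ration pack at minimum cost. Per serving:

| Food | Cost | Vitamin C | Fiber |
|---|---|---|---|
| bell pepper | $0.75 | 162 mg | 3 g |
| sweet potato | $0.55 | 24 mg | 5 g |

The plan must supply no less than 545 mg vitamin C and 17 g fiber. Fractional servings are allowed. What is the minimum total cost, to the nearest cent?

$3.19

This is a tiny linear program; its minimum lies at a vertex of the feasible set. List the vertices and price them.
bell pepper only: max(545/162, 17/3) = 5.667 servings → $4.25.
sweet potato only: max(545/24, 17/5) = 22.71 servings → $12.49.
bell pepper + sweet potato with both tight: 3.14 servings and 1.516 servings → $3.19.
Cheapest feasible corner: $3.19.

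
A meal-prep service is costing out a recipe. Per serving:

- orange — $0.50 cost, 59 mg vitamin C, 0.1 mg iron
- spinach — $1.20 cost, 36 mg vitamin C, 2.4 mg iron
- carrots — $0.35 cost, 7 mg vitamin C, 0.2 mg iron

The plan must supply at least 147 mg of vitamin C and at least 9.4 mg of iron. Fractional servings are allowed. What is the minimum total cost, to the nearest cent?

$4.75

With two linear requirements the optimum uses one or two foods; enumerate the corners.
orange only: max(147/59, 9.4/0.1) = 94 servings → $47.00.
spinach only: max(147/36, 9.4/2.4) = 4.083 servings → $4.90.
carrots only: max(147/7, 9.4/0.2) = 47 servings → $16.45.
orange + spinach with both tight: 0.1043 servings and 3.912 servings → $4.75.
orange + carrots: intersection lies outside the first quadrant.
spinach + carrots with both tight: 3.792 servings and 1.5 servings → $5.08.
The minimum over all feasible corners is $4.75.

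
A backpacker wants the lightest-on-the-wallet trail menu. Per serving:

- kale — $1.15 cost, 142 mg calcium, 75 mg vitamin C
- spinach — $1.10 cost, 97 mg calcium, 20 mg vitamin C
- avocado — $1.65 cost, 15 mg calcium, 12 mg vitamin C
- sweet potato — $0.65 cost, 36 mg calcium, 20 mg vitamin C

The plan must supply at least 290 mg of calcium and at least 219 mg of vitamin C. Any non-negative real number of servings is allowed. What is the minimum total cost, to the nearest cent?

For a min-cost LP with two ≥-constraints, a basic feasible solution has at most two positive variables.
kale only: max(290/142, 219/75) = 2.92 servings → $3.36.
spinach only: max(290/97, 219/20) = 10.95 servings → $12.04.
avocado only: max(290/15, 219/12) = 19.33 servings → $31.90.
sweet potato only: max(290/36, 219/20) = 10.95 servings → $7.12.
kale + spinach: the both-tight solution has a negative serving — not a feasible corner.
kale + avocado with both tight: 0.3368 servings and 16.15 servings → $27.03.
kale + sweet potato: intersection lies outside the first quadrant.
spinach + avocado with both tight: 0.2257 servings and 17.87 servings → $29.74.
spinach + sweet potato with both targets exact would need a negative amount; discard.
avocado + sweet potato with both tight: 15.79 servings and 1.477 servings → $27.01.
Cheapest feasible corner: $3.36.

$3.36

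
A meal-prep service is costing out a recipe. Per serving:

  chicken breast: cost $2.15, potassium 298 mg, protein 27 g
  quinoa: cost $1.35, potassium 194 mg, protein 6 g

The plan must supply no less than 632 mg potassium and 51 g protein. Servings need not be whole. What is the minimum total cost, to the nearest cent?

$4.53

Minimising a linear cost over {potassium ≥ 632, protein ≥ 51, servings ≥ 0} — the optimum is at a vertex, using one or two foods.
chicken breast only: max(632/298, 51/27) = 2.121 servings → $4.56.
quinoa only: max(632/194, 51/6) = 8.5 servings → $11.47.
chicken breast + quinoa with both tight: 1.769 servings and 0.5409 servings → $4.53.
The minimum over all feasible corners is $4.53.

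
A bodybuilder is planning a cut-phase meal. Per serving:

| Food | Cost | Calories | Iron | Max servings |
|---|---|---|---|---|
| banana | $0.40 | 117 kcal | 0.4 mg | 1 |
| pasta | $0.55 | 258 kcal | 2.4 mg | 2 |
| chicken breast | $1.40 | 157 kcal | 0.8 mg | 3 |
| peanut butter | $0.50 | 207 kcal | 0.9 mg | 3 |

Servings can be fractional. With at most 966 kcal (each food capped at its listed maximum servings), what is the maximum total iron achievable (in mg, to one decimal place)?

Iron per kcal: pasta 0.009302, chicken breast 0.005096, peanut butter 0.004348, banana 0.003419.
Take 2 servings of pasta: uses 516 kcal, +4.8 mg iron (running total 4.8 mg).
Take 2.866 servings of chicken breast: uses 450 kcal, +2.3 mg iron (running total 7.1 mg).
Greedy by best ratio exhausts the calories allowance optimally: 7.1 mg.

7.1 mg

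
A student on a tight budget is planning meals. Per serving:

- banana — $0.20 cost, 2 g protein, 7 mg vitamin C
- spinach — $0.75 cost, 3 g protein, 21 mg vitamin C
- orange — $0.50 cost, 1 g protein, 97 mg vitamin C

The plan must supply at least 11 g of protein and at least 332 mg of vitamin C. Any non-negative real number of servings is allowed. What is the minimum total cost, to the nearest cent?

Two binding constraints pin down two serving amounts, so the optimal mix uses at most two foods. The candidates are each food alone (scaled to the tighter of protein/vitamin C) and each pair with both constraints tight.
banana only: max(11/2, 332/7) = 47.43 servings → $9.49.
spinach only: max(11/3, 332/21) = 15.81 servings → $11.86.
orange only: max(11/1, 332/97) = 11 servings → $5.50.
banana + spinach: the both-tight solution has a negative serving — not a feasible corner.
banana + orange with both tight: 3.93 servings and 3.139 servings → $2.36.
spinach + orange with both tight: 2.722 servings and 2.833 servings → $3.46.
Cheapest feasible corner: $2.36.

$2.36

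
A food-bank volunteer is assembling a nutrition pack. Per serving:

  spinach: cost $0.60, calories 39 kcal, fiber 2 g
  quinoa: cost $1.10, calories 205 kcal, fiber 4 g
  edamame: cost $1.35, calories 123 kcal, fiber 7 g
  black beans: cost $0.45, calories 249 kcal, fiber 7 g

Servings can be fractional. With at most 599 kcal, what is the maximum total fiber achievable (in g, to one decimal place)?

34.1 g

Fiber per kcal: edamame 0.05691, spinach 0.05128, black beans 0.02811, quinoa 0.01951.
With no serving limits, spend the whole calories allowance on edamame: 599 kcal / 123 kcal × 7 g = 34.1 g.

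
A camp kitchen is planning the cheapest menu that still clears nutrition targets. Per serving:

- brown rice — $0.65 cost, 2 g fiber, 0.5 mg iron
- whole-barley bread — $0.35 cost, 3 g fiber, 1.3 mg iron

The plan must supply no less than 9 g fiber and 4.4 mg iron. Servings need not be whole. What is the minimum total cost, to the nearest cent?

$1.18

The cheapest plan sits at a corner of the feasible region — with two constraints it uses at most two foods.
brown rice only: max(9/2, 4.4/0.5) = 8.8 servings → $5.72.
whole-barley bread only: max(9/3, 4.4/1.3) = 3.385 servings → $1.18.
brown rice + whole-barley bread with both targets exact would need a negative amount; discard.
Cheapest feasible corner: $1.18.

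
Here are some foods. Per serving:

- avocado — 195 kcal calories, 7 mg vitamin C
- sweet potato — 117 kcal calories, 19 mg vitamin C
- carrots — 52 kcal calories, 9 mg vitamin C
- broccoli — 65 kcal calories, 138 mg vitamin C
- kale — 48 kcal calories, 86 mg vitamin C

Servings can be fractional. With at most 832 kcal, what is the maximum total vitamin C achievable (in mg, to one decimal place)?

Vitamin C per kcal: broccoli 2.123, kale 1.792, carrots 0.1731, sweet potato 0.1624, avocado 0.0359.
With no serving limits, spend the whole calories allowance on broccoli: 832 kcal / 65 kcal × 138 mg = 1766.4 mg.

1766.4 mg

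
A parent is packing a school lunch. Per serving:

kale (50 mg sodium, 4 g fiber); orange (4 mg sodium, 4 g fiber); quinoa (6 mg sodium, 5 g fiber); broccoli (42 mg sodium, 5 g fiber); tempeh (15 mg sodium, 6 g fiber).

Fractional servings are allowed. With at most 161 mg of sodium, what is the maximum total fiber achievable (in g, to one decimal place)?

Fiber per mg sodium: orange 1, quinoa 0.8333, tempeh 0.4, broccoli 0.119, kale 0.08.
With no serving limits, spend the whole sodium allowance on orange: 161 mg / 4 mg × 4 g = 161.0 g.

161.0 g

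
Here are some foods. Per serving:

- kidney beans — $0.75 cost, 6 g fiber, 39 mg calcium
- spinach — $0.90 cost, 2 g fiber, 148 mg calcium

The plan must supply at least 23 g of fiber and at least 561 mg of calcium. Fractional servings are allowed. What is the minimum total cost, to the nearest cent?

$4.86

For a min-cost LP with two ≥-constraints, a basic feasible solution has at most two positive variables.
kidney beans only: max(23/6, 561/39) = 14.38 servings → $10.79.
spinach only: max(23/2, 561/148) = 11.5 servings → $10.35.
kidney beans + spinach with both tight: 2.817 servings and 3.048 servings → $4.86.
So the least-cost plan costs $4.86.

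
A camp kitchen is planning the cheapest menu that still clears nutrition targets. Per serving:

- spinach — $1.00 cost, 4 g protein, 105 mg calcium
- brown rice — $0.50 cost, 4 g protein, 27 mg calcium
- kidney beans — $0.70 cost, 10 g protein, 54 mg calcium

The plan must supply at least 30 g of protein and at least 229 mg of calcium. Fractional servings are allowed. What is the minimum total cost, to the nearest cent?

$2.68

With two linear requirements the optimum uses one or two foods; enumerate the corners.
spinach only: max(30/4, 229/105) = 7.5 servings → $7.50.
brown rice only: max(30/4, 229/27) = 8.481 servings → $4.24.
kidney beans only: max(30/10, 229/54) = 4.241 servings → $2.97.
spinach + brown rice with both tight: 0.3397 servings and 7.16 servings → $3.92.
spinach + kidney beans with both tight: 0.8034 servings and 2.679 servings → $2.68.
brown rice + kidney beans: intersection lies outside the first quadrant.
Cheapest feasible corner: $2.68.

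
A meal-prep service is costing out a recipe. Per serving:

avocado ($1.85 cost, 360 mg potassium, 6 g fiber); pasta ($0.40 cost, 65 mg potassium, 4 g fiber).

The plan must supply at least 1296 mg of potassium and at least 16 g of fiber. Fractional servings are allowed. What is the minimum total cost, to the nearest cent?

$6.66

Two binding constraints pin down two serving amounts, so the optimal mix uses at most two foods. The candidates are each food alone (scaled to the tighter of potassium/fiber) and each pair with both constraints tight.
avocado only: max(1296/360, 16/6) = 3.6 servings → $6.66.
pasta only: max(1296/65, 16/4) = 19.94 servings → $7.98.
avocado + pasta: intersection lies outside the first quadrant.
Cheapest feasible corner: $6.66.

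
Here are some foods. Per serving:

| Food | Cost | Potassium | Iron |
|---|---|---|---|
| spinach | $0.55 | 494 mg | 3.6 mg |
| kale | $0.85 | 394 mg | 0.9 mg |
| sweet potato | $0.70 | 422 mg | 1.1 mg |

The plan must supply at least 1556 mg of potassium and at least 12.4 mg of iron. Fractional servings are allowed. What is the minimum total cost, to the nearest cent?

The cheapest plan sits at a corner of the feasible region — with two constraints it uses at most two foods.
spinach only: max(1556/494, 12.4/3.6) = 3.444 servings → $1.89.
kale only: max(1556/394, 12.4/0.9) = 13.78 servings → $11.71.
sweet potato only: max(1556/422, 12.4/1.1) = 11.27 servings → $7.89.
spinach + kale: intersection lies outside the first quadrant.
spinach + sweet potato: the both-tight solution has a negative serving — not a feasible corner.
kale + sweet potato with both targets exact would need a negative amount; discard.
Cheapest feasible corner: $1.89.

$1.89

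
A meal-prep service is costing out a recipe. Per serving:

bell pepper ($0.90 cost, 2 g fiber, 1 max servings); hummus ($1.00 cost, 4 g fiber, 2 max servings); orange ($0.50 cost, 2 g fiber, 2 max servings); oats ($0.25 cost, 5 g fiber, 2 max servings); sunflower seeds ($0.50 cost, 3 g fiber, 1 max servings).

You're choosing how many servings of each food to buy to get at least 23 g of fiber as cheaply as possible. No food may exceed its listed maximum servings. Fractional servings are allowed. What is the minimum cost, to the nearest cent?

Cost per g of fiber: oats $0.0500, sunflower seeds $0.1667, hummus $0.2500, orange $0.2500, bell pepper $0.4500.
Take 2 servings of oats: +10.0 g fiber for $0.50 (total $0.50, still need 13.0 g).
Take 1 serving of sunflower seeds: +3.0 g fiber for $0.50 (total $1.00, still need 10.0 g).
Take 2 servings of hummus: +8.0 g fiber for $2.00 (total $3.00, still need 2.0 g).
Take 1 serving of orange: +2.0 g fiber for $0.50 (total $3.50, still need 0.0 g).
Filling from the cheapest source first is optimal under one linear minimum: $3.50.

$3.50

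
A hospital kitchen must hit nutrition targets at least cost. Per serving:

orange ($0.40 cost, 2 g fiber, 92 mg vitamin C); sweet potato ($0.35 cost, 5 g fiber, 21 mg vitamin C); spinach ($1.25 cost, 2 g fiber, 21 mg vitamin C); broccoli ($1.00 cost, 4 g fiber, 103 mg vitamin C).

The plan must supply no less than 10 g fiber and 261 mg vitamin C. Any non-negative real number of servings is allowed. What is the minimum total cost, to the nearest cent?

$1.38

At the optimum either one food covers both requirements or two foods hit both targets exactly; no other combination can be cheaper.
orange only: max(10/2, 261/92) = 5 servings → $2.00.
sweet potato only: max(10/5, 261/21) = 12.43 servings → $4.35.
spinach only: max(10/2, 261/21) = 12.43 servings → $15.54.
broccoli only: max(10/4, 261/103) = 2.534 servings → $2.53.
orange + sweet potato with both tight: 2.62 servings and 0.9522 servings → $1.38.
orange + spinach with both tight: 2.197 servings and 2.803 servings → $4.38.
orange + broccoli with both tight: 0.08642 servings and 2.457 servings → $2.49.
sweet potato + spinach with both targets exact would need a negative amount; discard.
sweet potato + broccoli with both targets exact would need a negative amount; discard.
spinach + broccoli: the both-tight solution has a negative serving — not a feasible corner.
Cheapest feasible corner: $1.38.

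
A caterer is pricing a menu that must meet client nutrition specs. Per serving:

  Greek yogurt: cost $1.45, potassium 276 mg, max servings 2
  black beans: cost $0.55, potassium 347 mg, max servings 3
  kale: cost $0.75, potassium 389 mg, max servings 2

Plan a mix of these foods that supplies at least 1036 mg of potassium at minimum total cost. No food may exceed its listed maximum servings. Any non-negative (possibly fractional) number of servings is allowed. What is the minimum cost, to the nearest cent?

$1.64

Cost per mg of potassium: black beans $0.0016, kale $0.0019, Greek yogurt $0.0053.
Take 2.986 servings of black beans: +1036.0 mg potassium for $1.64 (total $1.64, still need 0.0 mg).
Filling from the cheapest source first is optimal under one linear minimum: $1.64.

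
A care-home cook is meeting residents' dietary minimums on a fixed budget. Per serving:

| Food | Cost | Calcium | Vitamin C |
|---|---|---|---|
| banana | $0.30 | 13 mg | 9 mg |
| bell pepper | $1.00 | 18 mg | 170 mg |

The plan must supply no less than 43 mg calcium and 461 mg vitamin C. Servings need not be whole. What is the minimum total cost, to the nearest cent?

A basic optimal solution has at most two foods positive. Try each food alone and each pair with both targets met exactly.
banana only: max(43/13, 461/9) = 51.22 servings → $15.37.
bell pepper only: max(43/18, 461/170) = 2.712 servings → $2.71.
banana + bell pepper: intersection lies outside the first quadrant.
The minimum over all feasible corners is $2.71.

$2.71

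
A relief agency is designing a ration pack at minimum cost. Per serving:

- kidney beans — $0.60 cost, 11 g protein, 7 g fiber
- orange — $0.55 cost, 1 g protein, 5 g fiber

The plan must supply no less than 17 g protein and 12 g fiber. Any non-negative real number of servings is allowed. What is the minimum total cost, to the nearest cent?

At the optimum either one food covers both requirements or two foods hit both targets exactly; no other combination can be cheaper.
kidney beans only: max(17/11, 12/7) = 1.714 servings → $1.03.
orange only: max(17/1, 12/5) = 17 servings → $9.35.
kidney beans + orange with both tight: 1.521 servings and 0.2708 servings → $1.06.
So the least-cost plan costs $1.03.

$1.03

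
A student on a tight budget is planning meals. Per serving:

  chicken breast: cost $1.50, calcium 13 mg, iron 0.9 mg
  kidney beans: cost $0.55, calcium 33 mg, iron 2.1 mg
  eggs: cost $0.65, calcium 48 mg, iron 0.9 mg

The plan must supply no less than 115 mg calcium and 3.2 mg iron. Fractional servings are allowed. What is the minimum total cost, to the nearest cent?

Minimising a linear cost over {calcium ≥ 115, iron ≥ 3.2, servings ≥ 0} — the optimum is at a vertex, using one or two foods.
chicken breast only: max(115/13, 3.2/0.9) = 8.846 servings → $13.27.
kidney beans only: max(115/33, 3.2/2.1) = 3.485 servings → $1.92.
eggs only: max(115/48, 3.2/0.9) = 3.556 servings → $2.31.
chicken breast + kidney beans: intersection lies outside the first quadrant.
chicken breast + eggs with both tight: 1.59 servings and 1.965 servings → $3.66.
kidney beans + eggs with both tight: 0.7046 servings and 1.911 servings → $1.63.
Cheapest feasible corner: $1.63.

$1.63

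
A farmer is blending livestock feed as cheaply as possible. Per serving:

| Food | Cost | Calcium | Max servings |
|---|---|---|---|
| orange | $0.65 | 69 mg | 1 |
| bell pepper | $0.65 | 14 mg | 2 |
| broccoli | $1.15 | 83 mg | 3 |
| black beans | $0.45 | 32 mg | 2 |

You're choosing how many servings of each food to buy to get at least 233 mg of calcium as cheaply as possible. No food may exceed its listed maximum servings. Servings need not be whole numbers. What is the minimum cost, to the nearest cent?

$2.92

Cost per mg of calcium: orange $0.0094, broccoli $0.0139, black beans $0.0141, bell pepper $0.0464.
Take 1 serving of orange: +69.0 mg calcium for $0.65 (total $0.65, still need 164.0 mg).
Take 1.976 servings of broccoli: +164.0 mg calcium for $2.27 (total $2.92, still need 0.0 mg).
Greedy by cheapest-per-mg is optimal for a single linear constraint, so the minimum cost is $2.92.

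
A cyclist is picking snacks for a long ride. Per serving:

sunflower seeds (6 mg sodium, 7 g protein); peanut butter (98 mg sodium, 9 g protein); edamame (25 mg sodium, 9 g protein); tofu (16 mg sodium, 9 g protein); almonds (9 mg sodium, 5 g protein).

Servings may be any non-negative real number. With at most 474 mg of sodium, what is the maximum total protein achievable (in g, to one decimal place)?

553.0 g

Protein per mg sodium: sunflower seeds 1.167, tofu 0.5625, almonds 0.5556, edamame 0.36, peanut butter 0.09184.
With no serving limits, spend the whole sodium allowance on sunflower seeds: 474 mg / 6 mg × 7 g = 553.0 g.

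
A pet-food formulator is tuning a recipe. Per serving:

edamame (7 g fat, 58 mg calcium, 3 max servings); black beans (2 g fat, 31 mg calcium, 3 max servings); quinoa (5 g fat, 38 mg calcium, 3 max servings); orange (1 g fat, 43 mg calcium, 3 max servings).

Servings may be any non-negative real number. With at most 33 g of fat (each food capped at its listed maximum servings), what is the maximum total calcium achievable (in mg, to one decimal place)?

Calcium per g fat: orange 43, black beans 15.5, edamame 8.286, quinoa 7.6.
Take 3 servings of orange: uses 3 g fat, +129.0 mg calcium (running total 129.0 mg).
Take 3 servings of black beans: uses 6 g fat, +93.0 mg calcium (running total 222.0 mg).
Take 3 servings of edamame: uses 21 g fat, +174.0 mg calcium (running total 396.0 mg).
Take 0.6 servings of quinoa: uses 3 g fat, +22.8 mg calcium (running total 418.8 mg).
Greedy by best ratio exhausts the fat allowance optimally: 418.8 mg.

418.8 mg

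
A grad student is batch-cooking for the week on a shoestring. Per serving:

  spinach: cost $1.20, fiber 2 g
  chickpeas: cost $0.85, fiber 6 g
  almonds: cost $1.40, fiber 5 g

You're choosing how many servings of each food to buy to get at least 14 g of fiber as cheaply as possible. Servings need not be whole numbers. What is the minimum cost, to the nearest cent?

Cost per g of fiber: chickpeas $0.1417, almonds $0.2800, spinach $0.6000.
With no serving limits, use only chickpeas: 14 g / 6 g = 2.333 servings × $0.85 = $1.98.

$1.98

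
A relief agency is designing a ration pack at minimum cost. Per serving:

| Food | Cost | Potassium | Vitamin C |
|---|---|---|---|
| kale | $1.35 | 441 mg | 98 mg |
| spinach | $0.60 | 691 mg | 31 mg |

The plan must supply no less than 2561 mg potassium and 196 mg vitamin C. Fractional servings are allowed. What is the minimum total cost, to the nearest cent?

$3.23

A basic optimal solution has at most two foods positive. Try each food alone and each pair with both targets met exactly.
kale only: max(2561/441, 196/98) = 5.807 servings → $7.84.
spinach only: max(2561/691, 196/31) = 6.323 servings → $3.79.
kale + spinach with both tight: 1.037 servings and 3.044 servings → $3.23.
The minimum over all feasible corners is $3.23.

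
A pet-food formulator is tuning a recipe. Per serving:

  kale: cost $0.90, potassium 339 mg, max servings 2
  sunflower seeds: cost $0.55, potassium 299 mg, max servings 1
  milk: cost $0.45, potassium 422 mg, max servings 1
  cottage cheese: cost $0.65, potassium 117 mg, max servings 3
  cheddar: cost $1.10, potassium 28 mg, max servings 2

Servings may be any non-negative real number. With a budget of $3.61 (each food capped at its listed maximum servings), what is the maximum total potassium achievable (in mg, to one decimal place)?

Potassium per dollar: milk 937.8, sunflower seeds 543.6, kale 376.7, cottage cheese 180, cheddar 25.45.
Take 1 serving of milk: spends $0.45, +422.0 mg potassium (running total 422.0 mg).
Take 1 serving of sunflower seeds: spends $0.55, +299.0 mg potassium (running total 721.0 mg).
Take 2 servings of kale: spends $1.80, +678.0 mg potassium (running total 1399.0 mg).
Take 1.246 servings of cottage cheese: spends $0.81, +145.8 mg potassium (running total 1544.8 mg).
Greedy by best ratio exhausts the cost allowance optimally: 1544.8 mg.

1544.8 mg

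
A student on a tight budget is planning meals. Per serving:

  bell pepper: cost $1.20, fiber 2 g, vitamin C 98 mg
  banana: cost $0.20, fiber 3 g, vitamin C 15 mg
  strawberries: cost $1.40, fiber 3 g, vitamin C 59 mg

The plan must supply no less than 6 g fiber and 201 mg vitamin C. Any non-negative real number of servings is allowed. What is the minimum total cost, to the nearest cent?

$2.47

The cheapest plan sits at a corner of the feasible region — with two constraints it uses at most two foods.
bell pepper only: max(6/2, 201/98) = 3 servings → $3.60.
banana only: max(6/3, 201/15) = 13.4 servings → $2.68.
strawberries only: max(6/3, 201/59) = 3.407 servings → $4.77.
bell pepper + banana with both tight: 1.943 servings and 0.7045 servings → $2.47.
bell pepper + strawberries with both tight: 1.415 servings and 1.057 servings → $3.18.
banana + strawberries: intersection lies outside the first quadrant.
Cheapest feasible corner: $2.47.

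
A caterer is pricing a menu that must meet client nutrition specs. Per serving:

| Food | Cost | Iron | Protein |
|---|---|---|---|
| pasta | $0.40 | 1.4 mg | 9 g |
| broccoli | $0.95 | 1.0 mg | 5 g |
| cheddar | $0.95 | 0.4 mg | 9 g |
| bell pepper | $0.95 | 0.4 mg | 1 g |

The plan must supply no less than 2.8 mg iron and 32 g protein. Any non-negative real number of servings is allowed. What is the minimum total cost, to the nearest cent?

Minimising a linear cost over {iron ≥ 2.8, protein ≥ 32, servings ≥ 0} — the optimum is at a vertex, using one or two foods.
pasta only: max(2.8/1.4, 32/9) = 3.556 servings → $1.42.
broccoli only: max(2.8/1.0, 32/5) = 6.4 servings → $6.08.
cheddar only: max(2.8/0.4, 32/9) = 7 servings → $6.65.
bell pepper only: max(2.8/0.4, 32/1) = 32 servings → $30.40.
pasta + broccoli: intersection lies outside the first quadrant.
pasta + cheddar with both tight: 1.378 servings and 2.178 servings → $2.62.
pasta + bell pepper: the both-tight solution has a negative serving — not a feasible corner.
broccoli + cheddar with both tight: 1.771 servings and 2.571 servings → $4.13.
broccoli + bell pepper: the both-tight solution has a negative serving — not a feasible corner.
cheddar + bell pepper with both tight: 3.125 servings and 3.875 servings → $6.65.
So the least-cost plan costs $1.42.

$1.42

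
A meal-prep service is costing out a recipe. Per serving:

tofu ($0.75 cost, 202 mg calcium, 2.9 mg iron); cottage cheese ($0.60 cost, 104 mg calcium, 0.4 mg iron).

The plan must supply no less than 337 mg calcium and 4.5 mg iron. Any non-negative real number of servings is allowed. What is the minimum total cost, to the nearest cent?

$1.25

Compare the cost at each extreme point of the feasible region.
tofu only: max(337/202, 4.5/2.9) = 1.668 servings → $1.25.
cottage cheese only: max(337/104, 4.5/0.4) = 11.25 servings → $6.75.
tofu + cottage cheese with both tight: 1.509 servings and 0.3093 servings → $1.32.
The minimum over all feasible corners is $1.25.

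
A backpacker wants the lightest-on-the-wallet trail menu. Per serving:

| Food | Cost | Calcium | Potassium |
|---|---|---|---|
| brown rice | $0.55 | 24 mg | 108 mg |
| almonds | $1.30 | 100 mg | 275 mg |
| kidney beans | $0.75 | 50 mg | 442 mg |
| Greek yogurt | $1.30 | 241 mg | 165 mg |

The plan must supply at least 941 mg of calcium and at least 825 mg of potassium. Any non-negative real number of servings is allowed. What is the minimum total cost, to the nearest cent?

$5.29

brown rice only: max(941/24, 825/108) = 39.21 servings → $21.56.
almonds only: max(941/100, 825/275) = 9.41 servings → $12.23.
kidney beans only: max(941/50, 825/442) = 18.82 servings → $14.12.
Greek yogurt only: max(941/241, 825/165) = 5 servings → $6.50.
brown rice + almonds with both targets exact would need a negative amount; discard.
brown rice + kidney beans with both targets exact would need a negative amount; discard.
brown rice + Greek yogurt with both tight: 1.974 servings and 3.708 servings → $5.91.
almonds + kidney beans: intersection lies outside the first quadrant.
almonds + Greek yogurt with both tight: 0.8751 servings and 3.541 servings → $5.74.
kidney beans + Greek yogurt with both tight: 0.4433 servings and 3.813 servings → $5.29.
So the least-cost plan costs $5.29.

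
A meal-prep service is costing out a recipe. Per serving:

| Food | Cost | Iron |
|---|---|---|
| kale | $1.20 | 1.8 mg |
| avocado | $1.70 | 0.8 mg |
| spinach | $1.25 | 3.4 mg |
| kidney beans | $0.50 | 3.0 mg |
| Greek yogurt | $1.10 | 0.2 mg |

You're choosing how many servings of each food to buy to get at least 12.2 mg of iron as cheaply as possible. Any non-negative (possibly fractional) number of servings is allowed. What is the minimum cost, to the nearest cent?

$2.03

Cost per mg of iron: kidney beans $0.1667, spinach $0.3676, kale $0.6667, avocado $2.1250, Greek yogurt $5.5000.
With no serving limits, use only kidney beans: 12.2 mg / 3.0 mg = 4.067 servings × $0.50 = $2.03.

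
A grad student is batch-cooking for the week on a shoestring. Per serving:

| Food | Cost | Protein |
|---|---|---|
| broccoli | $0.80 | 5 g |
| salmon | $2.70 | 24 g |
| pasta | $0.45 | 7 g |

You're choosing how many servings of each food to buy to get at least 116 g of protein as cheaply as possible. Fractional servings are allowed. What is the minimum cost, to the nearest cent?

$7.46

Cost per g of protein: pasta $0.0643, salmon $0.1125, broccoli $0.1600.
With no serving limits, use only pasta: 116 g / 7 g = 16.57 servings × $0.45 = $7.46.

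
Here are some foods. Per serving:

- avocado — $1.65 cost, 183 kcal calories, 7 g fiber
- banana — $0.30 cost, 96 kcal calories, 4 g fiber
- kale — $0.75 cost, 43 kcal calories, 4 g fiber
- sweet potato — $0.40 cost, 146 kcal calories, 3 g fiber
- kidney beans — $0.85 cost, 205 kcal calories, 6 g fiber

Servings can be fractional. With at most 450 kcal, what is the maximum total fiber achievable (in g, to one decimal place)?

Fiber per kcal: kale 0.09302, banana 0.04167, avocado 0.03825, kidney beans 0.02927, sweet potato 0.02055.
With no serving limits, spend the whole calories allowance on kale: 450 kcal / 43 kcal × 4 g = 41.9 g.

41.9 g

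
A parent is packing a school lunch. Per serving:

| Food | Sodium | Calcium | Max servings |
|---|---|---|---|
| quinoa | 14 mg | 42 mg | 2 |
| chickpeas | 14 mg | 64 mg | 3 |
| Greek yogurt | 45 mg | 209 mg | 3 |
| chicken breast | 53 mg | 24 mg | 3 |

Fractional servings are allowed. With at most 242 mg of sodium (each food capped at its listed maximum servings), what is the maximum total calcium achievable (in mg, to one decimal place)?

919.8 mg

Calcium per mg sodium: Greek yogurt 4.644, chickpeas 4.571, quinoa 3, chicken breast 0.4528.
Take 3 servings of Greek yogurt: uses 135 mg sodium, +627.0 mg calcium (running total 627.0 mg).
Take 3 servings of chickpeas: uses 42 mg sodium, +192.0 mg calcium (running total 819.0 mg).
Take 2 servings of quinoa: uses 28 mg sodium, +84.0 mg calcium (running total 903.0 mg).
Take 0.6981 servings of chicken breast: uses 37 mg sodium, +16.8 mg calcium (running total 919.8 mg).
Filling greedily by calcium-per-mg sodium is optimal for one linear limit, giving 919.8 mg.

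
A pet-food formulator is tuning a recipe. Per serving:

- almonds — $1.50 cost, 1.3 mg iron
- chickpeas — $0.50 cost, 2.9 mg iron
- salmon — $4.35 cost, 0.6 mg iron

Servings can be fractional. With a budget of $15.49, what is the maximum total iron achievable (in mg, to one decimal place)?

89.8 mg

Iron per dollar: chickpeas 5.8, almonds 0.8667, salmon 0.1379.
With no serving limits, spend the whole cost allowance on chickpeas: $15.49 / $0.50 × 2.9 mg = 89.8 mg.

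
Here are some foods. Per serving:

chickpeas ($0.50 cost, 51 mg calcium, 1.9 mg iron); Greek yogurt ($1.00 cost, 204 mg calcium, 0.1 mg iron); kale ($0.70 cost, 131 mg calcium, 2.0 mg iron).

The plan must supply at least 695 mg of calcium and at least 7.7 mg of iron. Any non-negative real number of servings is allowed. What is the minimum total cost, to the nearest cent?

$3.63

With two linear requirements the optimum uses one or two foods; enumerate the corners.
chickpeas only: max(695/51, 7.7/1.9) = 13.63 servings → $6.81.
Greek yogurt only: max(695/204, 7.7/0.1) = 77 servings → $77.00.
kale only: max(695/131, 7.7/2.0) = 5.305 servings → $3.71.
chickpeas + Greek yogurt with both tight: 3.925 servings and 2.426 servings → $4.39.
chickpeas + kale: the both-tight solution has a negative serving — not a feasible corner.
Greek yogurt + kale with both tight: 0.9656 servings and 3.802 servings → $3.63.
So the least-cost plan costs $3.63.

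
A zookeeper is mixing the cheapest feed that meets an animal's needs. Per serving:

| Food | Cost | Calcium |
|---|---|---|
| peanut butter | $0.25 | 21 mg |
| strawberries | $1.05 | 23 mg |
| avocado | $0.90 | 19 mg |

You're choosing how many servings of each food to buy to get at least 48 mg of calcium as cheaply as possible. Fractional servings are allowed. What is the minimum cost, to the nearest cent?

$0.57

Cost per mg of calcium: peanut butter $0.0119, strawberries $0.0457, avocado $0.0474.
With no serving limits, use only peanut butter: 48 mg / 21 mg = 2.286 servings × $0.25 = $0.57.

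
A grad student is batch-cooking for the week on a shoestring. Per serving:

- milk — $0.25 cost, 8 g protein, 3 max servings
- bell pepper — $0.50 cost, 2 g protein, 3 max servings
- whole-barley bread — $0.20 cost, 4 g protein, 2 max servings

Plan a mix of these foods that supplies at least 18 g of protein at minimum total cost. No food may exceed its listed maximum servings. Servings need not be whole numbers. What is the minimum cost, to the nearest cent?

$0.56

Cost per g of protein: milk $0.0312, whole-barley bread $0.0500, bell pepper $0.2500.
Take 2.25 servings of milk: +18.0 g protein for $0.56 (total $0.56, still need 0.0 g).
Greedy by cheapest-per-g is optimal for a single linear constraint, so the minimum cost is $0.56.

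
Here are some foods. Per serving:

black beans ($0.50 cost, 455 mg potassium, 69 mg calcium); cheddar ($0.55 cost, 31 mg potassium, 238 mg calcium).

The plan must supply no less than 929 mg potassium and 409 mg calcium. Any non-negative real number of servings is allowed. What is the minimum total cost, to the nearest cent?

$1.61

Compare the cost at each extreme point of the feasible region.
black beans only: max(929/455, 409/69) = 5.928 servings → $2.96.
cheddar only: max(929/31, 409/238) = 29.97 servings → $16.48.
black beans + cheddar with both tight: 1.963 servings and 1.149 servings → $1.61.
The minimum over all feasible corners is $1.61.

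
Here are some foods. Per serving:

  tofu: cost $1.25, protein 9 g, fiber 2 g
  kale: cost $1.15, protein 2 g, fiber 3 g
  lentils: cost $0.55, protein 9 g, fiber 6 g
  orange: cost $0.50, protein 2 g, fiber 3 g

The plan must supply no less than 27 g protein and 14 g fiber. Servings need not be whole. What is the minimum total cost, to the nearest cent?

Two binding constraints pin down two serving amounts, so the optimal mix uses at most two foods. The candidates are each food alone (scaled to the tighter of protein/fiber) and each pair with both constraints tight.
tofu only: max(27/9, 14/2) = 7 servings → $8.75.
kale only: max(27/2, 14/3) = 13.5 servings → $15.53.
lentils only: max(27/9, 14/6) = 3 servings → $1.65.
orange only: max(27/2, 14/3) = 13.5 servings → $6.75.
tofu + kale with both tight: 2.304 servings and 3.13 servings → $6.48.
tofu + lentils with both tight: 1 serving and 2 servings → $2.35.
tofu + orange with both tight: 2.304 servings and 3.13 servings → $4.45.
kale + lentils: intersection lies outside the first quadrant.
kale + orange (both tight): parallel constraints — no distinct corner.
lentils + orange: the both-tight solution has a negative serving — not a feasible corner.
So the least-cost plan costs $1.65.

$1.65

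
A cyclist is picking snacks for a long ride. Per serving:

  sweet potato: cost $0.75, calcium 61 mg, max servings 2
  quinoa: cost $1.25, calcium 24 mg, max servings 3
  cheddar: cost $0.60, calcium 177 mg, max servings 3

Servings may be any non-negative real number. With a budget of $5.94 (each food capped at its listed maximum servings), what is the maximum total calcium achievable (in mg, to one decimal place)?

703.7 mg

Calcium per dollar: cheddar 295, sweet potato 81.33, quinoa 19.2.
Take 3 servings of cheddar: spends $1.80, +531.0 mg calcium (running total 531.0 mg).
Take 2 servings of sweet potato: spends $1.50, +122.0 mg calcium (running total 653.0 mg).
Take 2.112 servings of quinoa: spends $2.64, +50.7 mg calcium (running total 703.7 mg).
Greedy by best ratio exhausts the cost allowance optimally: 703.7 mg.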